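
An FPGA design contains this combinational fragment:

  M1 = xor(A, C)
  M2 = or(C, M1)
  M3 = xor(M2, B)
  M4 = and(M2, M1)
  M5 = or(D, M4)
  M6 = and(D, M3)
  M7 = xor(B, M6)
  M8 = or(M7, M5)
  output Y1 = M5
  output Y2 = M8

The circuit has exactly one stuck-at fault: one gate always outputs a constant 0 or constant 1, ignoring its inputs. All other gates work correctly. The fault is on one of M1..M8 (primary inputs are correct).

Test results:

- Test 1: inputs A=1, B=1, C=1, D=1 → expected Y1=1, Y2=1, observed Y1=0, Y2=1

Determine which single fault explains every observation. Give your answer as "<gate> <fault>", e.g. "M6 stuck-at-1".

Fault-free values for test 1 (A=1, B=1, C=1, D=1): M1=0, M2=1, M3=0, M4=0, M5=1, M6=0, M7=1, M8=1, giving Y1=1, Y2=1. Observed Y1=0, Y2=1.
Test 1: faults giving observed Y1=0, Y2=1 are {M5 stuck-at-0}.
Only M5 stuck-at-0 is consistent with every test.

M5 stuck-at-0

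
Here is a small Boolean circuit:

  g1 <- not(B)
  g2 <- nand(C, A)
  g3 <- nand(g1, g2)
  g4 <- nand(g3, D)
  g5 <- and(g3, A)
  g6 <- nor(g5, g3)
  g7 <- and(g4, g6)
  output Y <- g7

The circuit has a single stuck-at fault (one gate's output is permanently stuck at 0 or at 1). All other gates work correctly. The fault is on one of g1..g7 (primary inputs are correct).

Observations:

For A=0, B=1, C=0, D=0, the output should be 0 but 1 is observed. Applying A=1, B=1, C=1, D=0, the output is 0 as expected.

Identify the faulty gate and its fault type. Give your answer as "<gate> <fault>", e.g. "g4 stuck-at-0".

Fault-free values for test 1 (A=0, B=1, C=0, D=0): g1=0, g2=1, g3=1, g4=1, g5=0, g6=0, g7=0, giving Y=0. Observed 1.
Test 1: faults giving observed 1 are {g1 stuck-at-1, g3 stuck-at-0, g6 stuck-at-1, g7 stuck-at-1}.
Test 2 (A=1, B=1, C=1, D=0): fault-free g1=0, g2=0, g3=1, g4=1, g5=1, g6=0, g7=0 → 0; observed 0. Eliminates g3 stuck-at-0, g6 stuck-at-1, g7 stuck-at-1.
Only g1 stuck-at-1 is consistent with every test.

g1 stuck-at-1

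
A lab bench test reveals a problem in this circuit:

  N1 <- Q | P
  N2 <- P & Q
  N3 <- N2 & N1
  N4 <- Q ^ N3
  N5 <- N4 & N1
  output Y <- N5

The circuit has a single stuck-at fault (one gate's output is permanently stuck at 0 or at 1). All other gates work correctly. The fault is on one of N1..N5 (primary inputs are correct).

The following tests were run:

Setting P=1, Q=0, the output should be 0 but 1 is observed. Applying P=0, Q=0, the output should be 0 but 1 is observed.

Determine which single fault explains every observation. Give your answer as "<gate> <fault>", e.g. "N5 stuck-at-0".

Fault-free values for test 1 (P=1, Q=0): N1=1, N2=0, N3=0, N4=0, N5=0, giving Y=0. Observed 1.
Test 1: faults giving observed 1 are {N2 stuck-at-1, N3 stuck-at-1, N4 stuck-at-1, N5 stuck-at-1}.
Test 2 (P=0, Q=0): fault-free N1=0, N2=0, N3=0, N4=0, N5=0 → 0; observed 1. Eliminates N2 stuck-at-1, N3 stuck-at-1, N4 stuck-at-1.
Only N5 stuck-at-1 is consistent with every test.

N5 stuck-at-1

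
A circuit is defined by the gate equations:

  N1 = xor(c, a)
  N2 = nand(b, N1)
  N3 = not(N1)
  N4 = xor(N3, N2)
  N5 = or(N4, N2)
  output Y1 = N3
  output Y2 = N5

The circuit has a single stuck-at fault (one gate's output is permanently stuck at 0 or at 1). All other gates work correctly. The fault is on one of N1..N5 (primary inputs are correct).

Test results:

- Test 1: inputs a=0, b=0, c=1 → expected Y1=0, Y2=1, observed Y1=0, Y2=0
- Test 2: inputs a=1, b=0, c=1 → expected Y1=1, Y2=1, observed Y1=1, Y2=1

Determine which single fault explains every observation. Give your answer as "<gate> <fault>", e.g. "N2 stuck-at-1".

N2 stuck-at-0

Fault-free values for test 1 (a=0, b=0, c=1): N1=1, N2=1, N3=0, N4=1, N5=1, giving Y1=0, Y2=1. Observed Y1=0, Y2=0.
Test 1: faults giving observed Y1=0, Y2=0 are {N2 stuck-at-0, N5 stuck-at-0}.
Test 2 (a=1, b=0, c=1): fault-free N1=0, N2=1, N3=1, N4=0, N5=1 → Y1=1, Y2=1; observed Y1=1, Y2=1. Eliminates N5 stuck-at-0.
Only N2 stuck-at-0 is consistent with every test.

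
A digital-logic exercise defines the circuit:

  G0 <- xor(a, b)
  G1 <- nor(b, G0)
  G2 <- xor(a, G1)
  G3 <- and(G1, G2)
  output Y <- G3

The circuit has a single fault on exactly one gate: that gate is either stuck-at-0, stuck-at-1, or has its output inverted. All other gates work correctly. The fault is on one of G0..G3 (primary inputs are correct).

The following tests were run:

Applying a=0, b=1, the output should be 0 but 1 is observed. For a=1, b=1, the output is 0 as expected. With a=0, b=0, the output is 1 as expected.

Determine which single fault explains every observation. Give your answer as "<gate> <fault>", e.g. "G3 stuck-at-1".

Fault-free values for test 1 (a=0, b=1): G0=1, G1=0, G2=0, G3=0, giving Y=0. Observed 1.
Test 1: faults giving observed 1 are {G1 stuck-at-1, G1 inverted output, G3 stuck-at-1, G3 inverted output}.
Test 2 (a=1, b=1): fault-free G0=0, G1=0, G2=1, G3=0 → 0; observed 0. Eliminates G3 stuck-at-1, G3 inverted output.
Test 3 (a=0, b=0): fault-free G0=0, G1=1, G2=1, G3=1 → 1; observed 1. Eliminates G1 inverted output.
Only G1 stuck-at-1 is consistent with every test.

G1 stuck-at-1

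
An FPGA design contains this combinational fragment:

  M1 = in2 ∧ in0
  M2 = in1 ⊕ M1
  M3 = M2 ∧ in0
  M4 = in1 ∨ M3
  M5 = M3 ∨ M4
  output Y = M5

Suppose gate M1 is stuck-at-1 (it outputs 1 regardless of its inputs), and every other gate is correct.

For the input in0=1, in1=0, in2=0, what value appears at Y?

1

Propagate with M1 forced: M1=1 [stuck-at-1], M2=1, M3=1, M4=1, M5=1.
So Y = 1. (Without the fault it would be 0.)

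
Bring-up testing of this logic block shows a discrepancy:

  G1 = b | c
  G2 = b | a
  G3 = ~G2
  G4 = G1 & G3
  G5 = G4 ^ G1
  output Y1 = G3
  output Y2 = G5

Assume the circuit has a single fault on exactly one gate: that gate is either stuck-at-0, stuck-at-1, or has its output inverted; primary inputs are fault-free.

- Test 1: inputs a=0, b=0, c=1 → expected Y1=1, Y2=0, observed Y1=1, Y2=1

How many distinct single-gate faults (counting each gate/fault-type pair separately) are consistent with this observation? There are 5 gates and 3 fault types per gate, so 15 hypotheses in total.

4

Fault-free: G1=1, G2=0, G3=1, G4=1, G5=0 → Y1=1, Y2=0. Observed Y1=1, Y2=1.
  G1: none of the 3 fault types match ✗
  G2: none of the 3 fault types match ✗
  G3: none of the 3 fault types match ✗
  G4: stuck-at-0, inverted output ✓; others ✗
  G5: stuck-at-1, inverted output ✓; others ✗
Consistent faults: {G4 stuck-at-0, G4 inverted output, G5 stuck-at-1, G5 inverted output} — 4 in all.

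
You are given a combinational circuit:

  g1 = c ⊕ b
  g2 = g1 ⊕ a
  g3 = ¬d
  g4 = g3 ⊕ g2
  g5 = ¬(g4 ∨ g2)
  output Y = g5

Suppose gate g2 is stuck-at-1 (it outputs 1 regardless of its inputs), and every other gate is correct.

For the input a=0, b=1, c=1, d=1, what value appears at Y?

0

Propagate with g2 forced: g1=0, g2=1 [stuck-at-1], g3=0, g4=1, g5=0.
So Y = 0. (Without the fault it would be 1.)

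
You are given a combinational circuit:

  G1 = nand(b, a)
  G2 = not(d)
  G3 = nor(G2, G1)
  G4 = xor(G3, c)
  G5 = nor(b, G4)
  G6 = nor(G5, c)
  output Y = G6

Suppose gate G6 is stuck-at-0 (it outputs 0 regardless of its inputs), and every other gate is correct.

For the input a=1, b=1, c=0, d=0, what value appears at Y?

Propagate with G6 forced: G1=0, G2=1, G3=0, G4=0, G5=0, G6=0 [stuck-at-0].
So Y = 0. (Without the fault it would be 1.)

0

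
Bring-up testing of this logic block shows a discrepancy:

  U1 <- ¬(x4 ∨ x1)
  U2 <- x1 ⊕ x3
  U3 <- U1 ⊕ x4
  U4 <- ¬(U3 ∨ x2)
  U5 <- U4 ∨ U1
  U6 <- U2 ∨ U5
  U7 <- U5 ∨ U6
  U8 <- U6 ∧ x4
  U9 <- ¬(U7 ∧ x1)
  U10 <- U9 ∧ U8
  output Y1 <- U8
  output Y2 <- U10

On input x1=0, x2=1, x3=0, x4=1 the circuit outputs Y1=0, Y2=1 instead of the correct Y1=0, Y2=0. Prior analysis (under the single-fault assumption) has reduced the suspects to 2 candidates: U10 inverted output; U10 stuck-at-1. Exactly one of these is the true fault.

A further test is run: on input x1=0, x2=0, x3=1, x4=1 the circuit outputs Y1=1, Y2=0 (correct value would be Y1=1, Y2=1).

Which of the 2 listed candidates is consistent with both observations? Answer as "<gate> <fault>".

Evaluate each candidate on input x1=0, x2=0, x3=1, x4=1:
  U10 inverted output: U1=0, U2=1, U3=1, U4=0, U5=0, U6=1, U7=1, U8=1, U9=1, U10=0 [inverted output] → Y1=1, Y2=0 — matches
  U10 stuck-at-1: U1=0, U2=1, U3=1, U4=0, U5=0, U6=1, U7=1, U8=1, U9=1, U10=1 [stuck-at-1] → Y1=1, Y2=1 — eliminated
Only U10 inverted output reproduces the observed Y1=1, Y2=0.

U10 inverted output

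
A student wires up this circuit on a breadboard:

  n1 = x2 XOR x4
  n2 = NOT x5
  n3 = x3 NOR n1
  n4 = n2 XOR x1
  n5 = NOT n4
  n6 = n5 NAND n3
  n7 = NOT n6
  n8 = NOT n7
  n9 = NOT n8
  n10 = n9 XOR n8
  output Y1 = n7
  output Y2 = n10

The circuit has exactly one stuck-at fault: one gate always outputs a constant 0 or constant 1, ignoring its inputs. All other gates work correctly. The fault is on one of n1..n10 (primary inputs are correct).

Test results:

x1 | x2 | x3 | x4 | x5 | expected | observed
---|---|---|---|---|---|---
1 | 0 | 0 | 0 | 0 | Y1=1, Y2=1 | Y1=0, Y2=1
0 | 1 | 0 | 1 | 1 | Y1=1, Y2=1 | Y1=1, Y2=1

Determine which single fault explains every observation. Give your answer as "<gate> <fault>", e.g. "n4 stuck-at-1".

Fault-free values for test 1 (x1=1, x2=0, x3=0, x4=0, x5=0): n1=0, n2=1, n3=1, n4=0, n5=1, n6=0, n7=1, n8=0, n9=1, n10=1, giving Y1=1, Y2=1. Observed Y1=0, Y2=1.
Test 1: faults giving observed Y1=0, Y2=1 are {n1 stuck-at-1, n2 stuck-at-0, n3 stuck-at-0, n4 stuck-at-1, n5 stuck-at-0, n6 stuck-at-1, n7 stuck-at-0}.
Test 2 (x1=0, x2=1, x3=0, x4=1, x5=1): fault-free n1=0, n2=0, n3=1, n4=0, n5=1, n6=0, n7=1, n8=0, n9=1, n10=1 → Y1=1, Y2=1; observed Y1=1, Y2=1. Eliminates n1 stuck-at-1, n3 stuck-at-0, n4 stuck-at-1, n5 stuck-at-0, n6 stuck-at-1, n7 stuck-at-0.
Only n2 stuck-at-0 is consistent with every test.

n2 stuck-at-0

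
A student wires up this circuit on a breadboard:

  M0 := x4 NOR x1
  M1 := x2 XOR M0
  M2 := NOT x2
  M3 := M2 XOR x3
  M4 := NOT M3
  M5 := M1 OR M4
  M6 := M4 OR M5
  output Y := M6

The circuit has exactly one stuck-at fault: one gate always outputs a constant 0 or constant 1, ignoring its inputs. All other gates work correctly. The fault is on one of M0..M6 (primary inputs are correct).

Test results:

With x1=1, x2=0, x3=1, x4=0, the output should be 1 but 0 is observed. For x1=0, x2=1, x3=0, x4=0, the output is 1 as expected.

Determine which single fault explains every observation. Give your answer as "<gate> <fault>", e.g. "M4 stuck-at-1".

Fault-free values for test 1 (x1=1, x2=0, x3=1, x4=0): M0=0, M1=0, M2=1, M3=0, M4=1, M5=1, M6=1, giving Y=1. Observed 0.
Test 1: faults giving observed 0 are {M2 stuck-at-0, M3 stuck-at-1, M4 stuck-at-0, M6 stuck-at-0}.
Test 2 (x1=0, x2=1, x3=0, x4=0): fault-free M0=1, M1=0, M2=0, M3=0, M4=1, M5=1, M6=1 → 1; observed 1. Eliminates M3 stuck-at-1, M4 stuck-at-0, M6 stuck-at-0.
Only M2 stuck-at-0 is consistent with every test.

M2 stuck-at-0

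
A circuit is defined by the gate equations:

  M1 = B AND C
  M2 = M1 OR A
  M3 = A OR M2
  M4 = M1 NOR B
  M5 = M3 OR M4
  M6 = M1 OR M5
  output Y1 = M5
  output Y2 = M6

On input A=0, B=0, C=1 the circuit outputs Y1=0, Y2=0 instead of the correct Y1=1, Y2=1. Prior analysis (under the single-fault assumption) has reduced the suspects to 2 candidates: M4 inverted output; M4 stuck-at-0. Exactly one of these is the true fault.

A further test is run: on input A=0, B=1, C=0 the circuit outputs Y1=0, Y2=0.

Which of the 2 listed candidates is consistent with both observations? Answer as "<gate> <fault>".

Evaluate each candidate on input A=0, B=1, C=0:
  M4 inverted output: M1=0, M2=0, M3=0, M4=1 [inverted output], M5=1, M6=1 → Y1=1, Y2=1 — eliminated
  M4 stuck-at-0: M1=0, M2=0, M3=0, M4=0 [stuck-at-0], M5=0, M6=0 → Y1=0, Y2=0 — matches
Only M4 stuck-at-0 reproduces the observed Y1=0, Y2=0.

M4 stuck-at-0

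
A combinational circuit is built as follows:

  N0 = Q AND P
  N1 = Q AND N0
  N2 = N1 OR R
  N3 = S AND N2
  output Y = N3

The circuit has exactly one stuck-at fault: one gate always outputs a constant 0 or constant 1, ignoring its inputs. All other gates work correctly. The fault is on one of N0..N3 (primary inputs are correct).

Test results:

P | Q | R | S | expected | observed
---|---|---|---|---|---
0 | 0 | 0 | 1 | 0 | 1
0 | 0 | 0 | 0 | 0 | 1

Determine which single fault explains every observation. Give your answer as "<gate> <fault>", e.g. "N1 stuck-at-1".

Fault-free values for test 1 (P=0, Q=0, R=0, S=1): N0=0, N1=0, N2=0, N3=0, giving Y=0. Observed 1.
Test 1: faults giving observed 1 are {N1 stuck-at-1, N2 stuck-at-1, N3 stuck-at-1}.
Test 2 (P=0, Q=0, R=0, S=0): fault-free N0=0, N1=0, N2=0, N3=0 → 0; observed 1. Eliminates N1 stuck-at-1, N2 stuck-at-1.
Only N3 stuck-at-1 is consistent with every test.

N3 stuck-at-1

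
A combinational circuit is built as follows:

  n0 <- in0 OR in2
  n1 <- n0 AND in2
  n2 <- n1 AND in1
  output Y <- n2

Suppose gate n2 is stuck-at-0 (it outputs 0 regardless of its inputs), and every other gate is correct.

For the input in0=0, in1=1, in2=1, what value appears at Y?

0

Propagate with n2 forced: n0=1, n1=1, n2=0 [stuck-at-0].
So Y = 0. (Without the fault it would be 1.)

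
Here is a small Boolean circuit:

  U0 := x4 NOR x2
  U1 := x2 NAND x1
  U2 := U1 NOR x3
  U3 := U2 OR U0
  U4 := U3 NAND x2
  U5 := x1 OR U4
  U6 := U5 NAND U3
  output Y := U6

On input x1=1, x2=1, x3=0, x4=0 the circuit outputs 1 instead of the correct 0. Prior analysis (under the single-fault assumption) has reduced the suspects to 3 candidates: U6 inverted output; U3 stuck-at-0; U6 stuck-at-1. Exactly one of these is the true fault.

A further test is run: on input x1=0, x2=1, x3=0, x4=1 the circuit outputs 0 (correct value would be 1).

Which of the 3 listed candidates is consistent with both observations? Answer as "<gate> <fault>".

U6 inverted output

Evaluate each candidate on input x1=0, x2=1, x3=0, x4=1:
  U6 inverted output: U0=0, U1=1, U2=0, U3=0, U4=1, U5=1, U6=0 [inverted output] → 0 — matches
  U3 stuck-at-0: U0=0, U1=1, U2=0, U3=0 [stuck-at-0], U4=1, U5=1, U6=1 → 1 — eliminated
  U6 stuck-at-1: U0=0, U1=1, U2=0, U3=0, U4=1, U5=1, U6=1 [stuck-at-1] → 1 — eliminated
Only U6 inverted output reproduces the observed 0.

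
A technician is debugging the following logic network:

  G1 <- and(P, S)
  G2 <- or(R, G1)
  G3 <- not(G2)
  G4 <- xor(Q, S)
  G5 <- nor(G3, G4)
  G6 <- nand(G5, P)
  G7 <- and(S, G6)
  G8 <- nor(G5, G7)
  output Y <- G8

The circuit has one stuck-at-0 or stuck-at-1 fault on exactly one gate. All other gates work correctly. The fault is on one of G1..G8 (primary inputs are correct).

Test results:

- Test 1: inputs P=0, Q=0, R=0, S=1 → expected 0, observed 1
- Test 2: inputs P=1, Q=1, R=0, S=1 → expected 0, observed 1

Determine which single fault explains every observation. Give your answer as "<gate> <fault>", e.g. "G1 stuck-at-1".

Fault-free values for test 1 (P=0, Q=0, R=0, S=1): G1=0, G2=0, G3=1, G4=1, G5=0, G6=1, G7=1, G8=0, giving Y=0. Observed 1.
Test 1: faults giving observed 1 are {G6 stuck-at-0, G7 stuck-at-0, G8 stuck-at-1}.
Test 2 (P=1, Q=1, R=0, S=1): fault-free G1=1, G2=1, G3=0, G4=0, G5=1, G6=0, G7=0, G8=0 → 0; observed 1. Eliminates G6 stuck-at-0, G7 stuck-at-0.
Only G8 stuck-at-1 is consistent with every test.

G8 stuck-at-1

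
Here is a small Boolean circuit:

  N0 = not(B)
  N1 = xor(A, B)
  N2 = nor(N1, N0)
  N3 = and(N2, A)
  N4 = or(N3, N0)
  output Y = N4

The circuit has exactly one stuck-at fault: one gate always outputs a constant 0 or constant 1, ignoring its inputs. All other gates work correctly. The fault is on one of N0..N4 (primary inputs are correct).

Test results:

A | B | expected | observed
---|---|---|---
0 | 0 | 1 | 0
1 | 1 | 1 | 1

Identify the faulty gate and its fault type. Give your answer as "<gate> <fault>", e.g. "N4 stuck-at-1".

N0 stuck-at-0

Fault-free values for test 1 (A=0, B=0): N0=1, N1=0, N2=0, N3=0, N4=1, giving Y=1. Observed 0.
Test 1: faults giving observed 0 are {N0 stuck-at-0, N4 stuck-at-0}.
Test 2 (A=1, B=1): fault-free N0=0, N1=0, N2=1, N3=1, N4=1 → 1; observed 1. Eliminates N4 stuck-at-0.
Only N0 stuck-at-0 is consistent with every test.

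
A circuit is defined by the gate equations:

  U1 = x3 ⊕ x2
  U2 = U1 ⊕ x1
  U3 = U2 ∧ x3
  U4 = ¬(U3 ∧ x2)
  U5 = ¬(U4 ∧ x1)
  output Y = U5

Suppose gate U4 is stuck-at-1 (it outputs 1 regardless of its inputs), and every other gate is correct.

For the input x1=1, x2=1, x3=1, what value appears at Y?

Propagate with U4 forced: U1=0, U2=1, U3=1, U4=1 [stuck-at-1], U5=0.
So Y = 0. (Without the fault it would be 1.)

0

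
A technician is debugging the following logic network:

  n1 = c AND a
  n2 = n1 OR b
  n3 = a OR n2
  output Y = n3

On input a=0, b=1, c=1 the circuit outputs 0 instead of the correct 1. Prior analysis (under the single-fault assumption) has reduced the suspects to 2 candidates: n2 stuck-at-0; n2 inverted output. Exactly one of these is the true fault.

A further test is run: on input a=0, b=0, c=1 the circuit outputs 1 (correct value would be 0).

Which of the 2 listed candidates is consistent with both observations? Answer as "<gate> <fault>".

Evaluate each candidate on input a=0, b=0, c=1:
  n2 stuck-at-0: n1=0, n2=0 [stuck-at-0], n3=0 → 0 — eliminated
  n2 inverted output: n1=0, n2=1 [inverted output], n3=1 → 1 — matches
Only n2 inverted output reproduces the observed 1.

n2 inverted output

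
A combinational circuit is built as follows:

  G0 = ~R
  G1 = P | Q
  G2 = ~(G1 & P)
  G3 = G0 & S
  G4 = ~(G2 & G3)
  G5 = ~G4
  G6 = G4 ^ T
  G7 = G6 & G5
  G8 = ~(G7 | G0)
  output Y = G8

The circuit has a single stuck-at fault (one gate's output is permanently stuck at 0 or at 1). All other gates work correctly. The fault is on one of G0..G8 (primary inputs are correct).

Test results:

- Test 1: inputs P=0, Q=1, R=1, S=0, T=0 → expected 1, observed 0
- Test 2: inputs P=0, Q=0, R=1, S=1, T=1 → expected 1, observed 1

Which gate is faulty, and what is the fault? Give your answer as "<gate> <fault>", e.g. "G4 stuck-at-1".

Fault-free values for test 1 (P=0, Q=1, R=1, S=0, T=0): G0=0, G1=1, G2=1, G3=0, G4=1, G5=0, G6=1, G7=0, G8=1, giving Y=1. Observed 0.
Test 1: faults giving observed 0 are {G0 stuck-at-1, G5 stuck-at-1, G7 stuck-at-1, G8 stuck-at-0}.
Test 2 (P=0, Q=0, R=1, S=1, T=1): fault-free G0=0, G1=0, G2=1, G3=0, G4=1, G5=0, G6=0, G7=0, G8=1 → 1; observed 1. Eliminates G0 stuck-at-1, G7 stuck-at-1, G8 stuck-at-0.
Only G5 stuck-at-1 is consistent with every test.

G5 stuck-at-1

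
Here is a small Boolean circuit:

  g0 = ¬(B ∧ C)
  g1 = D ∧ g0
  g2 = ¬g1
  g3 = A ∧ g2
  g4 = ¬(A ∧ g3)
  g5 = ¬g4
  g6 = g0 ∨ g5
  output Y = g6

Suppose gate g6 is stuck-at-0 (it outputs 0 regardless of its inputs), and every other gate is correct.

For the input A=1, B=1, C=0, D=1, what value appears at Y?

0

Propagate with g6 forced: g0=1, g1=1, g2=0, g3=0, g4=1, g5=0, g6=0 [stuck-at-0].
So Y = 0. (Without the fault it would be 1.)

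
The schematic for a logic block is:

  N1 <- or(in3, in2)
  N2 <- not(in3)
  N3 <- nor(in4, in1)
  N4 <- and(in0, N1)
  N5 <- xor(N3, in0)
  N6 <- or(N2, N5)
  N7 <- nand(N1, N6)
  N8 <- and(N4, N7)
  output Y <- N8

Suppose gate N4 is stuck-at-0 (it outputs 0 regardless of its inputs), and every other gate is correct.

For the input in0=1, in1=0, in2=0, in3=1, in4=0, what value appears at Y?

Propagate with N4 forced: N1=1, N2=0, N3=1, N4=0 [stuck-at-0], N5=0, N6=0, N7=1, N8=0.
So Y = 0. (Without the fault it would be 1.)

0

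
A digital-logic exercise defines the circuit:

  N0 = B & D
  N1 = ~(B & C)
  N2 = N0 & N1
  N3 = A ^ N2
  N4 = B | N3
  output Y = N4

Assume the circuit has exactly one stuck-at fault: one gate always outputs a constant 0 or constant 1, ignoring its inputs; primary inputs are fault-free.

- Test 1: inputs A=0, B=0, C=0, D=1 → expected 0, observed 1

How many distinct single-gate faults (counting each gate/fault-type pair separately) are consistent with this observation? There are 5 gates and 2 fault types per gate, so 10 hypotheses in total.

4

Fault-free: N0=0, N1=1, N2=0, N3=0, N4=0 → 0. Observed 1.
  N0 stuck-at-0: output 0 ✗
  N0 stuck-at-1: output 1 ✓
  N1 stuck-at-0: output 0 ✗
  N1 stuck-at-1: output 0 ✗
  N2 stuck-at-0: output 0 ✗
  N2 stuck-at-1: output 1 ✓
  N3 stuck-at-0: output 0 ✗
  N3 stuck-at-1: output 1 ✓
  N4 stuck-at-0: output 0 ✗
  N4 stuck-at-1: output 1 ✓
Consistent faults: {N0 stuck-at-1, N2 stuck-at-1, N3 stuck-at-1, N4 stuck-at-1} — 4 in all.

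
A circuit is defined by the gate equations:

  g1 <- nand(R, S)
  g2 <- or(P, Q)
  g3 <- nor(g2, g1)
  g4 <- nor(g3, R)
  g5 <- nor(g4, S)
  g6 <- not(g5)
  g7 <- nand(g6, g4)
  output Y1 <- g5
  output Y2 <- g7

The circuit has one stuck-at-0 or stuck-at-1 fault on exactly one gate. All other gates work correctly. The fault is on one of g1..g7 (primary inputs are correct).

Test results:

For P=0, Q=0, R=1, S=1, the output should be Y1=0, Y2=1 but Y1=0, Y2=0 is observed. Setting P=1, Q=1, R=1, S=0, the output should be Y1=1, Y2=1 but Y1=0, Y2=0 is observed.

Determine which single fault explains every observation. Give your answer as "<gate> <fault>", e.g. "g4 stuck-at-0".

Fault-free values for test 1 (P=0, Q=0, R=1, S=1): g1=0, g2=0, g3=1, g4=0, g5=0, g6=1, g7=1, giving Y1=0, Y2=1. Observed Y1=0, Y2=0.
Test 1: faults giving observed Y1=0, Y2=0 are {g4 stuck-at-1, g7 stuck-at-0}.
Test 2 (P=1, Q=1, R=1, S=0): fault-free g1=1, g2=1, g3=0, g4=0, g5=1, g6=0, g7=1 → Y1=1, Y2=1; observed Y1=0, Y2=0. Eliminates g7 stuck-at-0.
Only g4 stuck-at-1 is consistent with every test.

g4 stuck-at-1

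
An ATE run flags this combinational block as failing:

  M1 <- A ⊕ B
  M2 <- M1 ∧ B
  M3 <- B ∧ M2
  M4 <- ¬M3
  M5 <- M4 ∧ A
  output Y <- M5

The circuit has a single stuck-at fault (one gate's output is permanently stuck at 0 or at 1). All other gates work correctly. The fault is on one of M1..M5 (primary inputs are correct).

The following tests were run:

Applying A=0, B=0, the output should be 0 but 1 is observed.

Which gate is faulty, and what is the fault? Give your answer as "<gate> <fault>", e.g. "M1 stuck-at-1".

Fault-free values for test 1 (A=0, B=0): M1=0, M2=0, M3=0, M4=1, M5=0, giving Y=0. Observed 1.
Test 1: faults giving observed 1 are {M5 stuck-at-1}.
Only M5 stuck-at-1 is consistent with every test.

M5 stuck-at-1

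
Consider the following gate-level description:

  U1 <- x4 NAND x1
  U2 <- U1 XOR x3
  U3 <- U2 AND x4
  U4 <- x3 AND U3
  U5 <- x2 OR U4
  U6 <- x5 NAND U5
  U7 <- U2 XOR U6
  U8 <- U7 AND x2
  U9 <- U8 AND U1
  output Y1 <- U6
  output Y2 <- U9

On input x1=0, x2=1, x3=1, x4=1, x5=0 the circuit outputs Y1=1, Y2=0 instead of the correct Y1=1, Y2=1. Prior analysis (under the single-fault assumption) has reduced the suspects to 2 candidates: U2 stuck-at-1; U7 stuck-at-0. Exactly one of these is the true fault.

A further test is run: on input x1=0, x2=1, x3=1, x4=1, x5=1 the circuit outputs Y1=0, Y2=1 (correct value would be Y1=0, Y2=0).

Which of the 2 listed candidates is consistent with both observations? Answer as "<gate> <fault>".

U2 stuck-at-1

Evaluate each candidate on input x1=0, x2=1, x3=1, x4=1, x5=1:
  U2 stuck-at-1: U1=1, U2=1 [stuck-at-1], U3=1, U4=1, U5=1, U6=0, U7=1, U8=1, U9=1 → Y1=0, Y2=1 — matches
  U7 stuck-at-0: U1=1, U2=0, U3=0, U4=0, U5=1, U6=0, U7=0 [stuck-at-0], U8=0, U9=0 → Y1=0, Y2=0 — eliminated
Only U2 stuck-at-1 reproduces the observed Y1=0, Y2=1.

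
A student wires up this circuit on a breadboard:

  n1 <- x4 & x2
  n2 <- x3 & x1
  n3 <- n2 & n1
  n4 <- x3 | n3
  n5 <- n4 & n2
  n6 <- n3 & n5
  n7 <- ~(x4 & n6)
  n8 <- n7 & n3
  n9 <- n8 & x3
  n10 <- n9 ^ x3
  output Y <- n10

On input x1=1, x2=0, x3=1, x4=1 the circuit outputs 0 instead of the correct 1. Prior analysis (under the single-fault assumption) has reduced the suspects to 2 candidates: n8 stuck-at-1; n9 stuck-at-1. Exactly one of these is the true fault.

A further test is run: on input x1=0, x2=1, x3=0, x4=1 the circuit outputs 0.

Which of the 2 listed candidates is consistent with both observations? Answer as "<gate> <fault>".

Evaluate each candidate on input x1=0, x2=1, x3=0, x4=1:
  n8 stuck-at-1: n1=1, n2=0, n3=0, n4=0, n5=0, n6=0, n7=1, n8=1 [stuck-at-1], n9=0, n10=0 → 0 — matches
  n9 stuck-at-1: n1=1, n2=0, n3=0, n4=0, n5=0, n6=0, n7=1, n8=0, n9=1 [stuck-at-1], n10=1 → 1 — eliminated
Only n8 stuck-at-1 reproduces the observed 0.

n8 stuck-at-1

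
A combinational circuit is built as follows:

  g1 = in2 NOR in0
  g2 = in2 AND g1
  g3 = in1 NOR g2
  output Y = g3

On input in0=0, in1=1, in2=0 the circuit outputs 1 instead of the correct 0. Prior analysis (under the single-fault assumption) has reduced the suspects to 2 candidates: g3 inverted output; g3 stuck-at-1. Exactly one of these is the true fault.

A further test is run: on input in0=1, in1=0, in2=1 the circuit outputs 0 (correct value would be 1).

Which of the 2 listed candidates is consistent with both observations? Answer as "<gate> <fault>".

g3 inverted output

Evaluate each candidate on input in0=1, in1=0, in2=1:
  g3 inverted output: g1=0, g2=0, g3=0 [inverted output] → 0 — matches
  g3 stuck-at-1: g1=0, g2=0, g3=1 [stuck-at-1] → 1 — eliminated
Only g3 inverted output reproduces the observed 0.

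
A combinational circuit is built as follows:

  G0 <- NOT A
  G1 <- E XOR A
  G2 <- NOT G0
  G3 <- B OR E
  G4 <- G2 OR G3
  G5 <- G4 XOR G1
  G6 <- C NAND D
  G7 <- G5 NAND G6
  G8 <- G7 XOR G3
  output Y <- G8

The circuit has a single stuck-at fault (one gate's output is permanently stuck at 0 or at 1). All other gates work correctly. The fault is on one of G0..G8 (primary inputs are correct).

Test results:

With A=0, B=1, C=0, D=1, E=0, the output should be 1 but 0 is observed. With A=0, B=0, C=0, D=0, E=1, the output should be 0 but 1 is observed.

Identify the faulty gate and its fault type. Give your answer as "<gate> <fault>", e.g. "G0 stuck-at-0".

G4 stuck-at-0

Fault-free values for test 1 (A=0, B=1, C=0, D=1, E=0): G0=1, G1=0, G2=0, G3=1, G4=1, G5=1, G6=1, G7=0, G8=1, giving Y=1. Observed 0.
Test 1: faults giving observed 0 are {G1 stuck-at-1, G4 stuck-at-0, G5 stuck-at-0, G6 stuck-at-0, G7 stuck-at-1, G8 stuck-at-0}.
Test 2 (A=0, B=0, C=0, D=0, E=1): fault-free G0=1, G1=1, G2=0, G3=1, G4=1, G5=0, G6=1, G7=1, G8=0 → 0; observed 1. Eliminates G1 stuck-at-1, G5 stuck-at-0, G6 stuck-at-0, G7 stuck-at-1, G8 stuck-at-0.
Only G4 stuck-at-0 is consistent with every test.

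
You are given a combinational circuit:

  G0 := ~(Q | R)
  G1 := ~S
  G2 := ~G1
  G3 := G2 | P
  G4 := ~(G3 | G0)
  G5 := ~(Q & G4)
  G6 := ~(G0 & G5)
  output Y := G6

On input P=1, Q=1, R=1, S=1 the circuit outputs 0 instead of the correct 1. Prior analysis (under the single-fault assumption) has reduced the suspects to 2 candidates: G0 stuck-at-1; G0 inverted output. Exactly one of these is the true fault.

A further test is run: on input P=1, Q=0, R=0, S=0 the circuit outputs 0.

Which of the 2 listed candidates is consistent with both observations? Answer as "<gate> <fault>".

G0 stuck-at-1

Evaluate each candidate on input P=1, Q=0, R=0, S=0:
  G0 stuck-at-1: G0=1 [stuck-at-1], G1=1, G2=0, G3=1, G4=0, G5=1, G6=0 → 0 — matches
  G0 inverted output: G0=0 [inverted output], G1=1, G2=0, G3=1, G4=0, G5=1, G6=1 → 1 — eliminated
Only G0 stuck-at-1 reproduces the observed 0.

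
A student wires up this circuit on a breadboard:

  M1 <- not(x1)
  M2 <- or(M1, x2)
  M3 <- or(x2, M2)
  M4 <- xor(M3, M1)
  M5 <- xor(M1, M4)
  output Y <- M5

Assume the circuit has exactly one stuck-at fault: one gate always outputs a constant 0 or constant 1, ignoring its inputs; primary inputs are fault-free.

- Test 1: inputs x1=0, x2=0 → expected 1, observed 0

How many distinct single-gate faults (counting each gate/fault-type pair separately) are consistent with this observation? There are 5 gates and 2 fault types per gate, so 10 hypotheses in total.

Fault-free: M1=1, M2=1, M3=1, M4=0, M5=1 → 1. Observed 0.
  M1 stuck-at-0: output 0 ✓
  M1 stuck-at-1: output 1 ✗
  M2 stuck-at-0: output 0 ✓
  M2 stuck-at-1: output 1 ✗
  M3 stuck-at-0: output 0 ✓
  M3 stuck-at-1: output 1 ✗
  M4 stuck-at-0: output 1 ✗
  M4 stuck-at-1: output 0 ✓
  M5 stuck-at-0: output 0 ✓
  M5 stuck-at-1: output 1 ✗
Consistent faults: {M1 stuck-at-0, M2 stuck-at-0, M3 stuck-at-0, M4 stuck-at-1, M5 stuck-at-0} — 5 in all.

5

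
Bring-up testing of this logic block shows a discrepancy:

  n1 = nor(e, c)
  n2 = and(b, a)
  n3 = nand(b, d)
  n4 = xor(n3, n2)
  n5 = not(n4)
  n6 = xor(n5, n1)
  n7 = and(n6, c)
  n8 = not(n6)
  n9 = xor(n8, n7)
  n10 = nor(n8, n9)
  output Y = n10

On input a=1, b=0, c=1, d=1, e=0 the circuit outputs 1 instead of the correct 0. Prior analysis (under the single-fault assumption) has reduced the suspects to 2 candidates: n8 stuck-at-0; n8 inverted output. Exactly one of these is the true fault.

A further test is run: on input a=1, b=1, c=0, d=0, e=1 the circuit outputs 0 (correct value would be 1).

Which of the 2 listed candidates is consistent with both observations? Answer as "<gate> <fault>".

n8 inverted output

Evaluate each candidate on input a=1, b=1, c=0, d=0, e=1:
  n8 stuck-at-0: n1=0, n2=1, n3=1, n4=0, n5=1, n6=1, n7=0, n8=0 [stuck-at-0], n9=0, n10=1 → 1 — eliminated
  n8 inverted output: n1=0, n2=1, n3=1, n4=0, n5=1, n6=1, n7=0, n8=1 [inverted output], n9=1, n10=0 → 0 — matches
Only n8 inverted output reproduces the observed 0.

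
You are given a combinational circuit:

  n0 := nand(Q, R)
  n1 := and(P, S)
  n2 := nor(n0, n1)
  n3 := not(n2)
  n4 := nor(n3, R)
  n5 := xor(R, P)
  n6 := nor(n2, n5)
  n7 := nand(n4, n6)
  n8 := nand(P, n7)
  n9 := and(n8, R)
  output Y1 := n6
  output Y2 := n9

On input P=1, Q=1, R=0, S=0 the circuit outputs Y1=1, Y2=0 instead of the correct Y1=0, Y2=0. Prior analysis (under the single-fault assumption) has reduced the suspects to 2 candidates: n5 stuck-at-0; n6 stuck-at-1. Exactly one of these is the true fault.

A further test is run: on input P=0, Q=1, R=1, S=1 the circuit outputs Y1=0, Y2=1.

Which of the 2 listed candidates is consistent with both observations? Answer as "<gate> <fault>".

n5 stuck-at-0

Evaluate each candidate on input P=0, Q=1, R=1, S=1:
  n5 stuck-at-0: n0=0, n1=0, n2=1, n3=0, n4=0, n5=0 [stuck-at-0], n6=0, n7=1, n8=1, n9=1 → Y1=0, Y2=1 — matches
  n6 stuck-at-1: n0=0, n1=0, n2=1, n3=0, n4=0, n5=1, n6=1 [stuck-at-1], n7=1, n8=1, n9=1 → Y1=1, Y2=1 — eliminated
Only n5 stuck-at-0 reproduces the observed Y1=0, Y2=1.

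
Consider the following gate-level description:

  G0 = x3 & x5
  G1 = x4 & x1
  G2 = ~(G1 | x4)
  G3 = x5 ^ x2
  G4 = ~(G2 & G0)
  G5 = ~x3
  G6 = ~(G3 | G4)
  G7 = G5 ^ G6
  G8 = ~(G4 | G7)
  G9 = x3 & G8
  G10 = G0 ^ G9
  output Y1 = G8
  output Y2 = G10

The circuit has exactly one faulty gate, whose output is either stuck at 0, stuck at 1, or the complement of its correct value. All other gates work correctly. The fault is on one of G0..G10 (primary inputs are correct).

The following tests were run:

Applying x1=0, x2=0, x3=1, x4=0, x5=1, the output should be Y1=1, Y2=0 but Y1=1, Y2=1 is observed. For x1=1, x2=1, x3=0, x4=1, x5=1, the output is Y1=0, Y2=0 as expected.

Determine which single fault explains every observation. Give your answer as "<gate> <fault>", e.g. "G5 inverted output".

Fault-free values for test 1 (x1=0, x2=0, x3=1, x4=0, x5=1): G0=1, G1=0, G2=1, G3=1, G4=0, G5=0, G6=0, G7=0, G8=1, G9=1, G10=0, giving Y1=1, Y2=0. Observed Y1=1, Y2=1.
Test 1: faults giving observed Y1=1, Y2=1 are {G9 stuck-at-0, G9 inverted output, G10 stuck-at-1, G10 inverted output}.
Test 2 (x1=1, x2=1, x3=0, x4=1, x5=1): fault-free G0=0, G1=1, G2=0, G3=0, G4=1, G5=1, G6=0, G7=1, G8=0, G9=0, G10=0 → Y1=0, Y2=0; observed Y1=0, Y2=0. Eliminates G9 inverted output, G10 stuck-at-1, G10 inverted output.
Only G9 stuck-at-0 is consistent with every test.

G9 stuck-at-0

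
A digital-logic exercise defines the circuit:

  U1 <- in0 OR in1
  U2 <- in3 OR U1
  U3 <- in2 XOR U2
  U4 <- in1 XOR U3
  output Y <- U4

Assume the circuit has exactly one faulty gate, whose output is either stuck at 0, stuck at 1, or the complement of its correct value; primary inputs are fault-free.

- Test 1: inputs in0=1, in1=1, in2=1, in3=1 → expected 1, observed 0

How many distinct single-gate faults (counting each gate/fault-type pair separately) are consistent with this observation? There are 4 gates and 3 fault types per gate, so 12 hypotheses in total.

6

Fault-free: U1=1, U2=1, U3=0, U4=1 → 1. Observed 0.
  U1 stuck-at-0: output 1 ✗
  U1 stuck-at-1: output 1 ✗
  U1 inverted output: output 1 ✗
  U2 stuck-at-0: output 0 ✓
  U2 stuck-at-1: output 1 ✗
  U2 inverted output: output 0 ✓
  U3 stuck-at-0: output 1 ✗
  U3 stuck-at-1: output 0 ✓
  U3 inverted output: output 0 ✓
  U4 stuck-at-0: output 0 ✓
  U4 stuck-at-1: output 1 ✗
  U4 inverted output: output 0 ✓
Consistent faults: {U2 stuck-at-0, U2 inverted output, U3 stuck-at-1, U3 inverted output, U4 stuck-at-0, U4 inverted output} — 6 in all.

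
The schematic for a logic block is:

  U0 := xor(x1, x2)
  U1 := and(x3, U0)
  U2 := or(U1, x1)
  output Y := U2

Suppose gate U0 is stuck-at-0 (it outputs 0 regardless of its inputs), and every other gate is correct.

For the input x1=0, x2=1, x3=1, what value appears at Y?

Propagate with U0 forced: U0=0 [stuck-at-0], U1=0, U2=0.
So Y = 0. (Without the fault it would be 1.)

0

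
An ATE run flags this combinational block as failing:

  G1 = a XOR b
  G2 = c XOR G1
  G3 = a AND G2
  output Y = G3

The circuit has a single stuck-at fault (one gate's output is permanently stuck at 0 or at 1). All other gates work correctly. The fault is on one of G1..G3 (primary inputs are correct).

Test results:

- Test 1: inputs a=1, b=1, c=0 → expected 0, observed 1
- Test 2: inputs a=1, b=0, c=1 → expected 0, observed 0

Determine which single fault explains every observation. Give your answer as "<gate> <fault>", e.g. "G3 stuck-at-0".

Fault-free values for test 1 (a=1, b=1, c=0): G1=0, G2=0, G3=0, giving Y=0. Observed 1.
Test 1: faults giving observed 1 are {G1 stuck-at-1, G2 stuck-at-1, G3 stuck-at-1}.
Test 2 (a=1, b=0, c=1): fault-free G1=1, G2=0, G3=0 → 0; observed 0. Eliminates G2 stuck-at-1, G3 stuck-at-1.
Only G1 stuck-at-1 is consistent with every test.

G1 stuck-at-1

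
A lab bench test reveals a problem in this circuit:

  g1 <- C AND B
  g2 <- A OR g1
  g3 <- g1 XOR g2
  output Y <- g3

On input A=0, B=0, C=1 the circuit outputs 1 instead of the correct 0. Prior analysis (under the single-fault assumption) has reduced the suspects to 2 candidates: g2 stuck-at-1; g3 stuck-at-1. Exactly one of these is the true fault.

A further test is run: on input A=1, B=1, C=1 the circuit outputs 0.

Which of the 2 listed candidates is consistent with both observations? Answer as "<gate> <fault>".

Evaluate each candidate on input A=1, B=1, C=1:
  g2 stuck-at-1: g1=1, g2=1 [stuck-at-1], g3=0 → 0 — matches
  g3 stuck-at-1: g1=1, g2=1, g3=1 [stuck-at-1] → 1 — eliminated
Only g2 stuck-at-1 reproduces the observed 0.

g2 stuck-at-1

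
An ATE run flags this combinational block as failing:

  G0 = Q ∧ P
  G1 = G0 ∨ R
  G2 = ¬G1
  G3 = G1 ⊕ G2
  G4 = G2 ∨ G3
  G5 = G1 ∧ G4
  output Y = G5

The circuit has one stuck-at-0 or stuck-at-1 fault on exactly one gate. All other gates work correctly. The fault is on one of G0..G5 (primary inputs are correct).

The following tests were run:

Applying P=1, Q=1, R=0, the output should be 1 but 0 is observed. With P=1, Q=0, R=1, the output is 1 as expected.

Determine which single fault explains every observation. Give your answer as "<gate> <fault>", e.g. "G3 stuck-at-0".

Fault-free values for test 1 (P=1, Q=1, R=0): G0=1, G1=1, G2=0, G3=1, G4=1, G5=1, giving Y=1. Observed 0.
Test 1: faults giving observed 0 are {G0 stuck-at-0, G1 stuck-at-0, G3 stuck-at-0, G4 stuck-at-0, G5 stuck-at-0}.
Test 2 (P=1, Q=0, R=1): fault-free G0=0, G1=1, G2=0, G3=1, G4=1, G5=1 → 1; observed 1. Eliminates G1 stuck-at-0, G3 stuck-at-0, G4 stuck-at-0, G5 stuck-at-0.
Only G0 stuck-at-0 is consistent with every test.

G0 stuck-at-0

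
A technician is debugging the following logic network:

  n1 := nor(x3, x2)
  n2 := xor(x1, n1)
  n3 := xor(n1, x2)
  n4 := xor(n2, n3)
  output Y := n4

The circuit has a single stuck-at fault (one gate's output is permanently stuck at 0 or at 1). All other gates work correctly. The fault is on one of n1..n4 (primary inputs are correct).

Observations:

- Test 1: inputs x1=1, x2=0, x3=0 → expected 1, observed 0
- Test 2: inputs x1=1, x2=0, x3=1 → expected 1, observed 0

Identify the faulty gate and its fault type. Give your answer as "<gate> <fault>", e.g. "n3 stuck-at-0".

Fault-free values for test 1 (x1=1, x2=0, x3=0): n1=1, n2=0, n3=1, n4=1, giving Y=1. Observed 0.
Test 1: faults giving observed 0 are {n2 stuck-at-1, n3 stuck-at-0, n4 stuck-at-0}.
Test 2 (x1=1, x2=0, x3=1): fault-free n1=0, n2=1, n3=0, n4=1 → 1; observed 0. Eliminates n2 stuck-at-1, n3 stuck-at-0.
Only n4 stuck-at-0 is consistent with every test.

n4 stuck-at-0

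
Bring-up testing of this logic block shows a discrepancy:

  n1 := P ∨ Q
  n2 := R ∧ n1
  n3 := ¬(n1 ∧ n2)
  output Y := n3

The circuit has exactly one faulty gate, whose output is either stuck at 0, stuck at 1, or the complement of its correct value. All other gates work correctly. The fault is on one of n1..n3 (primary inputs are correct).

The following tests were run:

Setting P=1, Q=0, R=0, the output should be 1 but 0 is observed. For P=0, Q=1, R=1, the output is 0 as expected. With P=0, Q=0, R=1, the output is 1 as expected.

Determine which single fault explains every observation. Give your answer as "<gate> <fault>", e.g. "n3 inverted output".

Fault-free values for test 1 (P=1, Q=0, R=0): n1=1, n2=0, n3=1, giving Y=1. Observed 0.
Test 1: faults giving observed 0 are {n2 stuck-at-1, n2 inverted output, n3 stuck-at-0, n3 inverted output}.
Test 2 (P=0, Q=1, R=1): fault-free n1=1, n2=1, n3=0 → 0; observed 0. Eliminates n2 inverted output, n3 inverted output.
Test 3 (P=0, Q=0, R=1): fault-free n1=0, n2=0, n3=1 → 1; observed 1. Eliminates n3 stuck-at-0.
Only n2 stuck-at-1 is consistent with every test.

n2 stuck-at-1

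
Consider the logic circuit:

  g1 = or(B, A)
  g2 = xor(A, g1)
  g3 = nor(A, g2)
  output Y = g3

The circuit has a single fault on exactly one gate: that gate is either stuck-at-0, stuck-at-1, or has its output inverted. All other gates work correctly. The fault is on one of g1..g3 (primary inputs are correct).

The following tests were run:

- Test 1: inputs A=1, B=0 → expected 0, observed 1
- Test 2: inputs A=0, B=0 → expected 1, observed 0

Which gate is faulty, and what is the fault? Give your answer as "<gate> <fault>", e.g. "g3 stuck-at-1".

Fault-free values for test 1 (A=1, B=0): g1=1, g2=0, g3=0, giving Y=0. Observed 1.
Test 1: faults giving observed 1 are {g3 stuck-at-1, g3 inverted output}.
Test 2 (A=0, B=0): fault-free g1=0, g2=0, g3=1 → 1; observed 0. Eliminates g3 stuck-at-1.
Only g3 inverted output is consistent with every test.

g3 inverted output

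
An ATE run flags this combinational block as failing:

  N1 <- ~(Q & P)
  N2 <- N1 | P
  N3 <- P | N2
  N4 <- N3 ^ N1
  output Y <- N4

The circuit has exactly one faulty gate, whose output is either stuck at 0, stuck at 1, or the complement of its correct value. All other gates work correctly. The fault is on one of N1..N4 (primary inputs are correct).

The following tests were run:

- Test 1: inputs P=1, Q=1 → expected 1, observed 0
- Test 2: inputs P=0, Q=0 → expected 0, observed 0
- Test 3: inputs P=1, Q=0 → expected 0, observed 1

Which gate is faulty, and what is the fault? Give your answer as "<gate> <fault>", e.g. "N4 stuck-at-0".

N1 inverted output

Fault-free values for test 1 (P=1, Q=1): N1=0, N2=1, N3=1, N4=1, giving Y=1. Observed 0.
Test 1: faults giving observed 0 are {N1 stuck-at-1, N1 inverted output, N3 stuck-at-0, N3 inverted output, N4 stuck-at-0, N4 inverted output}.
Test 2 (P=0, Q=0): fault-free N1=1, N2=1, N3=1, N4=0 → 0; observed 0. Eliminates N3 stuck-at-0, N3 inverted output, N4 inverted output.
Test 3 (P=1, Q=0): fault-free N1=1, N2=1, N3=1, N4=0 → 0; observed 1. Eliminates N1 stuck-at-1, N4 stuck-at-0.
Only N1 inverted output is consistent with every test.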